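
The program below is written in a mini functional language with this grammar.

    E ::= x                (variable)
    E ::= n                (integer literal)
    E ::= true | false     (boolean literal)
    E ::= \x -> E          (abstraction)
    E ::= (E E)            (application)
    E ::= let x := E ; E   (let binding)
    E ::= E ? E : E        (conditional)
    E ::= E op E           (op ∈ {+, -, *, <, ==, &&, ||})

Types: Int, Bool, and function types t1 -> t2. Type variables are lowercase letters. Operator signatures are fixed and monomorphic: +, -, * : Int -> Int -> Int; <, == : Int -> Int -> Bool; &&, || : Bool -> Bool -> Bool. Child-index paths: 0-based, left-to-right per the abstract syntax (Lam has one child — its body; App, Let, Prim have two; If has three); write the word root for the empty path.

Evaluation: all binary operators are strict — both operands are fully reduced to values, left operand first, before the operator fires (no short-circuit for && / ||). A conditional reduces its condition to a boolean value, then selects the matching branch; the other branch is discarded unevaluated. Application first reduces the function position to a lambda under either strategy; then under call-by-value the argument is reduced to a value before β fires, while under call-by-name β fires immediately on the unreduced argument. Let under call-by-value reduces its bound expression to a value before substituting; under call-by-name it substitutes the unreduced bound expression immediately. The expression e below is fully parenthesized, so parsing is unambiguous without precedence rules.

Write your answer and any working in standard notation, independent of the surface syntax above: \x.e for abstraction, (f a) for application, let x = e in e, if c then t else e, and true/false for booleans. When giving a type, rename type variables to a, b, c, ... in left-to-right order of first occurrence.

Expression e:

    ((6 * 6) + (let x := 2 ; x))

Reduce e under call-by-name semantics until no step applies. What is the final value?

Answer: 38

Derivation:
step 0: ((6 * 6) + (let x = 2 in x))
step 1: [delta@0] (36 + (let x = 2 in x))
step 2: [let@1] (36 + 2)
step 3: [delta@root] 38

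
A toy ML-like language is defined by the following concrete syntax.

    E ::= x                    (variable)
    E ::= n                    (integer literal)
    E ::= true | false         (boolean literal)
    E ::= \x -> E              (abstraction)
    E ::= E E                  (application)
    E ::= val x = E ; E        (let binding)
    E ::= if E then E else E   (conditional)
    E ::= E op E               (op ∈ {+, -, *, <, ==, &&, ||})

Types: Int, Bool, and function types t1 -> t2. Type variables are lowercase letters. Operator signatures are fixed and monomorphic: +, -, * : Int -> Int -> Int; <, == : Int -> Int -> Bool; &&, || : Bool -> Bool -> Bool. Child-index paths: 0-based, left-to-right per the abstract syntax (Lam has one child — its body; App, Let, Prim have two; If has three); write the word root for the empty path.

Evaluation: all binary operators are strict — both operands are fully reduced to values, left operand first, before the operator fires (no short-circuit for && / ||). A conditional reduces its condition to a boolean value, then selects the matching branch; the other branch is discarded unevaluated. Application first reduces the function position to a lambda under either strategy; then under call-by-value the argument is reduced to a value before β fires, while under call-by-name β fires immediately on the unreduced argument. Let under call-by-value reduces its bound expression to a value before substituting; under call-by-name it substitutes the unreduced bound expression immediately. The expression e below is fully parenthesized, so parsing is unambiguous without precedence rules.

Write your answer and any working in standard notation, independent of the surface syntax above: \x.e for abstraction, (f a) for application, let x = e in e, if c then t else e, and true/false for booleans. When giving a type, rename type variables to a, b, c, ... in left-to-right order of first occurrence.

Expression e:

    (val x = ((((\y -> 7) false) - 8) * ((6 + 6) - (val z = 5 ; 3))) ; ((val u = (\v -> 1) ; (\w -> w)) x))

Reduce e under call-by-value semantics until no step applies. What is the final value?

Trace:
step 0: (let x = ((((\y.7) false) - 8) * ((6 + 6) - (let z = 5 in 3))) in ((let u = (\v.1) in (\w.w)) x))
step 1: [beta@0.0.0] (let x = ((7 - 8) * ((6 + 6) - (let z = 5 in 3))) in ((let u = (\v.1) in (\w.w)) x))
step 2: [delta@0.0] (let x = (-1 * ((6 + 6) - (let z = 5 in 3))) in ((let u = (\v.1) in (\w.w)) x))
step 3: [delta@0.1.0] (let x = (-1 * (12 - (let z = 5 in 3))) in ((let u = (\v.1) in (\w.w)) x))
step 4: [let@0.1.1] (let x = (-1 * (12 - 3)) in ((let u = (\v.1) in (\w.w)) x))
step 5: [delta@0.1] (let x = (-1 * 9) in ((let u = (\v.1) in (\w.w)) x))
step 6: [delta@0] (let x = -9 in ((let u = (\v.1) in (\w.w)) x))
step 7: [let@root] ((let u = (\v.1) in (\w.w)) -9)
step 8: [let@0] ((\w.w) -9)
step 9: [beta@root] -9

Answer: -9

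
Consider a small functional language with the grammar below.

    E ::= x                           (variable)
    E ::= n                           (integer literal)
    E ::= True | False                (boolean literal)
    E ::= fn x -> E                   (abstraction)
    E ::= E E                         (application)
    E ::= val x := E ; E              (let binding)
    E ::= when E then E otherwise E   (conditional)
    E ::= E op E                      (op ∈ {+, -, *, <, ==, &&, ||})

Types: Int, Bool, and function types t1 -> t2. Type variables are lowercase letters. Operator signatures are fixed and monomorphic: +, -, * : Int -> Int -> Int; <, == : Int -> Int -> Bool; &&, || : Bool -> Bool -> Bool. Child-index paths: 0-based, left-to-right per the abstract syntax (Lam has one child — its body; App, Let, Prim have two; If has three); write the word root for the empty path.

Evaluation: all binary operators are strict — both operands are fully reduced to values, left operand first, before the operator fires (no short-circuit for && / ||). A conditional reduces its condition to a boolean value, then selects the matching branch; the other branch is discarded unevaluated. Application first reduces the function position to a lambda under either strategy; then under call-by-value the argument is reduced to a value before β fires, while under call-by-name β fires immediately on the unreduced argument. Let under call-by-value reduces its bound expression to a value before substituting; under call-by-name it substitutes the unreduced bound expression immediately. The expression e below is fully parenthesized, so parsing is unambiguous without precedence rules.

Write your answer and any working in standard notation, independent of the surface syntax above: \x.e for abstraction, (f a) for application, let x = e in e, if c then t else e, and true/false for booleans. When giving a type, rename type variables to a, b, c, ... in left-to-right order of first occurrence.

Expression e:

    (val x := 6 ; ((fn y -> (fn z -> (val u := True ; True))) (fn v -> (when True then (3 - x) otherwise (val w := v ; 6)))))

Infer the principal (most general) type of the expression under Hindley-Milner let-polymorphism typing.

Trace:
let x : Int
let u : Bool
\z._ : b -> Bool
\y._ : a -> b -> Bool
  unify Bool ~ Bool
  unify Int ~ Int
x : Int
  unify Int ~ Int
v : c
let w : c
  unify Int ~ Int
\v._ : c -> Int
  unify a -> b -> Bool ~ (c -> Int) -> d
  unify a ~ c -> Int
  unify b -> Bool ~ d
_ _ : b -> Bool

Answer: a -> Bool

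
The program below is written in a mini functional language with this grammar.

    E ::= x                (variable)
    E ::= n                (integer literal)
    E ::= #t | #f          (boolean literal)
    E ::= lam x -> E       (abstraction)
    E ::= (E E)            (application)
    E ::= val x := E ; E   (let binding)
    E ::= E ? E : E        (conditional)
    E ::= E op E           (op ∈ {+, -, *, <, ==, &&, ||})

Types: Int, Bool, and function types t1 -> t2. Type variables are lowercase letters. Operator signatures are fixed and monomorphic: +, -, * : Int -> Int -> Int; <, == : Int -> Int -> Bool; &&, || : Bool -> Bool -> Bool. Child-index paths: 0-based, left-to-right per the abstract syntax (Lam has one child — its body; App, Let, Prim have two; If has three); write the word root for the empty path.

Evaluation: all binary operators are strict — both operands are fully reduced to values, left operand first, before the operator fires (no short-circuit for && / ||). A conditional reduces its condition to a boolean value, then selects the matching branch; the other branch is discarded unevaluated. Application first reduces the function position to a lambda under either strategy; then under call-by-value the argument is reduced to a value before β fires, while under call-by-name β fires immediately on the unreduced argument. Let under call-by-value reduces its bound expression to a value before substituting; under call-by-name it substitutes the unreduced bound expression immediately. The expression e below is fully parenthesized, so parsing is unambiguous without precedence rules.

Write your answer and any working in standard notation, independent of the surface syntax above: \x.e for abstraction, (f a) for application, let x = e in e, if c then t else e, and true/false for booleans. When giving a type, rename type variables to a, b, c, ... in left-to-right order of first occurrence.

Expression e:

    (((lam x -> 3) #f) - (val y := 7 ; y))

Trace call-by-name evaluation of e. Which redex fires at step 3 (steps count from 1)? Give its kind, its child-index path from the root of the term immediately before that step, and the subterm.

Answer: delta at root : (3 - 7)

Derivation:
step 0: (((\x.3) false) - (let y = 7 in y))
step 1: [beta@0] (3 - (let y = 7 in y))
step 2: [let@1] (3 - 7)
step 3: [delta@root] -4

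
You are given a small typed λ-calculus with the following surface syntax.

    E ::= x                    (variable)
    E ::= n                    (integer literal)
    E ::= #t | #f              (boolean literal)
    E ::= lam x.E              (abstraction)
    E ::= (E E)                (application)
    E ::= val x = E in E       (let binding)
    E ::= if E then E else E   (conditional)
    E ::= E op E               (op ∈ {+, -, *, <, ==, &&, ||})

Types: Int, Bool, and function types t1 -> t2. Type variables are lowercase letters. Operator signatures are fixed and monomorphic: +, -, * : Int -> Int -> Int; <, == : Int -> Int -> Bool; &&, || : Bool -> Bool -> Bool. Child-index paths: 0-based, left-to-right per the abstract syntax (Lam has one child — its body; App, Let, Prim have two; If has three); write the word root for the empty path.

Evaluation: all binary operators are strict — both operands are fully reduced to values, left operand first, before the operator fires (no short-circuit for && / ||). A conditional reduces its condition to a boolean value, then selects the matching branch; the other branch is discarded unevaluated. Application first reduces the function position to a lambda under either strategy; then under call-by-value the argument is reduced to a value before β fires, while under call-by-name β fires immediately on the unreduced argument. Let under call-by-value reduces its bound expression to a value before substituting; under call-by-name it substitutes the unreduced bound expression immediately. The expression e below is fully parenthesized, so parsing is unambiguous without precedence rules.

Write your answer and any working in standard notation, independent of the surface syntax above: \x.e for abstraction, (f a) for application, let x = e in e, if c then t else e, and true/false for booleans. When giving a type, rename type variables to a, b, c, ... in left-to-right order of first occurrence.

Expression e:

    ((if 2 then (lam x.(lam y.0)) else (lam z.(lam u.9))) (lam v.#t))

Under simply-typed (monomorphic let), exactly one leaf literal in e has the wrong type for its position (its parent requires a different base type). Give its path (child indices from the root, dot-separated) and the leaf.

Answer: 0.0 : 2

Working:
  unify Int ~ Bool
  FAIL: mismatch Int ~ Bool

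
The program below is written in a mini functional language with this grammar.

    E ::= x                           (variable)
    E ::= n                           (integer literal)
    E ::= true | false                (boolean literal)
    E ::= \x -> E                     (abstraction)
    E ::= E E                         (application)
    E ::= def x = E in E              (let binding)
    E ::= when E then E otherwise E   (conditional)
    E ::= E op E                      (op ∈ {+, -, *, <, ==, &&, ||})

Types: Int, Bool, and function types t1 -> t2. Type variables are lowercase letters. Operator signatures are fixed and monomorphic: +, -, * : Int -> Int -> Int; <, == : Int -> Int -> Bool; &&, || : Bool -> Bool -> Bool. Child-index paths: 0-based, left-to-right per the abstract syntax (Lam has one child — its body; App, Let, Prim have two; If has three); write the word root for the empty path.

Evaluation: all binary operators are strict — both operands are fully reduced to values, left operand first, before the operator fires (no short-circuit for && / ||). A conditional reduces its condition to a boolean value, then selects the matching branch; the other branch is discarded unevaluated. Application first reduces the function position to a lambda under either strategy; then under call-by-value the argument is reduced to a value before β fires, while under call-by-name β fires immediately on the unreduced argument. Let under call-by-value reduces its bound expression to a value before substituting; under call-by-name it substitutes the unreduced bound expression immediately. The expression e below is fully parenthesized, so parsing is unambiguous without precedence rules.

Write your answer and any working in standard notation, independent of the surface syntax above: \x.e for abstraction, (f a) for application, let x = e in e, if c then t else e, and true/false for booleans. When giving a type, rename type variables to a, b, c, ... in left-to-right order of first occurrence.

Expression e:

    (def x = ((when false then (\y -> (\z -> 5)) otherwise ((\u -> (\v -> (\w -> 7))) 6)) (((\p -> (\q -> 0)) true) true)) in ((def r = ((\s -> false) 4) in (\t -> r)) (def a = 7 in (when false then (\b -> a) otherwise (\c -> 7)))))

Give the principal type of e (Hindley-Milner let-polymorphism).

Working:
  unify Bool ~ Bool
\z._ : b -> Int
\y._ : a -> b -> Int
\w._ : e -> Int
\v._ : d -> e -> Int
\u._ : c -> d -> e -> Int
  unify c -> d -> e -> Int ~ Int -> f
  unify c ~ Int
  unify d -> e -> Int ~ f
_ _ : d -> e -> Int
  unify a -> b -> Int ~ d -> e -> Int
  unify a ~ d
  unify b -> Int ~ e -> Int
  unify b ~ e
  unify Int ~ Int
\q._ : h -> Int
\p._ : g -> h -> Int
  unify g -> h -> Int ~ Bool -> i
  unify g ~ Bool
  unify h -> Int ~ i
_ _ : h -> Int
  unify h -> Int ~ Bool -> j
  unify h ~ Bool
  unify Int ~ j
_ _ : Int
  unify d -> e -> Int ~ Int -> k
  unify d ~ Int
  unify e -> Int ~ k
_ _ : e -> Int
let x : forall. e -> Int
\s._ : l -> Bool
  unify l -> Bool ~ Int -> m
  unify l ~ Int
  unify Bool ~ m
_ _ : Bool
let r : Bool
r : Bool
\t._ : n -> Bool
let a : Int
  unify Bool ~ Bool
a : Int
\b._ : o -> Int
\c._ : p -> Int
  unify o -> Int ~ p -> Int
  unify o ~ p
  unify Int ~ Int
  unify n -> Bool ~ (p -> Int) -> q
  unify n ~ p -> Int
  unify Bool ~ q
_ _ : Bool

Answer: Bool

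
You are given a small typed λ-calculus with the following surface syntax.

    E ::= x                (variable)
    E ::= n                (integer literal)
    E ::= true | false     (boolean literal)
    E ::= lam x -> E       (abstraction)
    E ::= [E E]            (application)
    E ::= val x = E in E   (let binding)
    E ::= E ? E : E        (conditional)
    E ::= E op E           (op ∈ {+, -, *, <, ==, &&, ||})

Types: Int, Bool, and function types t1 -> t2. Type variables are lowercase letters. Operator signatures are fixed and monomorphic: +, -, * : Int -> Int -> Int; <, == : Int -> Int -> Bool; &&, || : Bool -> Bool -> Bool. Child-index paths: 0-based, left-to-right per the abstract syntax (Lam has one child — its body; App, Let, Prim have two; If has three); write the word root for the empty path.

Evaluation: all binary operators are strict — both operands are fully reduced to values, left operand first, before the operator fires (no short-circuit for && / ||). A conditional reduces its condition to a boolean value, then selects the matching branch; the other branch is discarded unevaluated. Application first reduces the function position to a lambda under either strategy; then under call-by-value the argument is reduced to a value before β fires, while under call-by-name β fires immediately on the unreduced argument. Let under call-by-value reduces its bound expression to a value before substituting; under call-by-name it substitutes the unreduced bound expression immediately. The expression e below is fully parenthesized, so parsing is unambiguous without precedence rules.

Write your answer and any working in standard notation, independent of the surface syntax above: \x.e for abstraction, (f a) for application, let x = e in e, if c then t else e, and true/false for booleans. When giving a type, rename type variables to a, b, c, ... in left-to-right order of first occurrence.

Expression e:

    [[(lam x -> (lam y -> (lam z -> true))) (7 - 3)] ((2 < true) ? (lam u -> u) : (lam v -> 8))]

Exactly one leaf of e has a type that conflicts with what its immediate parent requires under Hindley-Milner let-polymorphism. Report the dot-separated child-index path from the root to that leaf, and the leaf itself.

Answer: 1.0.1 : true

Derivation:
\z._ : c -> Bool
\y._ : b -> c -> Bool
\x._ : a -> b -> c -> Bool
  unify Int ~ Int
  unify Int ~ Int
  unify a -> b -> c -> Bool ~ Int -> d
  unify a ~ Int
  unify b -> c -> Bool ~ d
_ _ : b -> c -> Bool
  unify Int ~ Int
  unify Bool ~ Int
  FAIL: mismatch Bool ~ Int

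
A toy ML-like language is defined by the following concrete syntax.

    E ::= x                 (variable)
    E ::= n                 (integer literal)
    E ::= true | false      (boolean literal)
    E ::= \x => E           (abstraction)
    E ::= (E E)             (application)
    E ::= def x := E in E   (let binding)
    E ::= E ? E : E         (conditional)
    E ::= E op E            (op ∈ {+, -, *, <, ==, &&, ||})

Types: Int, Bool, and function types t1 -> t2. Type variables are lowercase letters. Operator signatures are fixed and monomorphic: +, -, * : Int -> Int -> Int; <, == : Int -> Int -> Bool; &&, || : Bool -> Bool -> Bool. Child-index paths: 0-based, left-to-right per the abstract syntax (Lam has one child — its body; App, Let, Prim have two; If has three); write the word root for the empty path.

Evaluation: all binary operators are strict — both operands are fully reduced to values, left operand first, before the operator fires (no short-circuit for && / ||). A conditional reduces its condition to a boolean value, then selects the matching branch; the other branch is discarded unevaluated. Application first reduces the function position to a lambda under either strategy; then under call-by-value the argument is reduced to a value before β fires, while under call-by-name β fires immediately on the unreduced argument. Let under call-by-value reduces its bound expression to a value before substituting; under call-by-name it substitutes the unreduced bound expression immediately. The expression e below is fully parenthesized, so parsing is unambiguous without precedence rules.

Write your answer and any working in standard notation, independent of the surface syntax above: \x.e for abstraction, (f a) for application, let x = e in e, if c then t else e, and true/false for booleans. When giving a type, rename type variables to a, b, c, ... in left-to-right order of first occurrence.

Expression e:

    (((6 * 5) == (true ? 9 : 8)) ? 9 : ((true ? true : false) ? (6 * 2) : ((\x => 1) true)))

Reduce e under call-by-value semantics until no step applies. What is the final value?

Derivation:
step 0: (if ((6 * 5) == (if true then 9 else 8)) then 9 else (if (if true then true else false) then (6 * 2) else ((\x.1) true)))
step 1: [delta@0.0] (if (30 == (if true then 9 else 8)) then 9 else (if (if true then true else false) then (6 * 2) else ((\x.1) true)))
step 2: [if@0.1] (if (30 == 9) then 9 else (if (if true then true else false) then (6 * 2) else ((\x.1) true)))
step 3: [delta@0] (if false then 9 else (if (if true then true else false) then (6 * 2) else ((\x.1) true)))
step 4: [if@root] (if (if true then true else false) then (6 * 2) else ((\x.1) true))
step 5: [if@0] (if true then (6 * 2) else ((\x.1) true))
step 6: [if@root] (6 * 2)
step 7: [delta@root] 12

Answer: 12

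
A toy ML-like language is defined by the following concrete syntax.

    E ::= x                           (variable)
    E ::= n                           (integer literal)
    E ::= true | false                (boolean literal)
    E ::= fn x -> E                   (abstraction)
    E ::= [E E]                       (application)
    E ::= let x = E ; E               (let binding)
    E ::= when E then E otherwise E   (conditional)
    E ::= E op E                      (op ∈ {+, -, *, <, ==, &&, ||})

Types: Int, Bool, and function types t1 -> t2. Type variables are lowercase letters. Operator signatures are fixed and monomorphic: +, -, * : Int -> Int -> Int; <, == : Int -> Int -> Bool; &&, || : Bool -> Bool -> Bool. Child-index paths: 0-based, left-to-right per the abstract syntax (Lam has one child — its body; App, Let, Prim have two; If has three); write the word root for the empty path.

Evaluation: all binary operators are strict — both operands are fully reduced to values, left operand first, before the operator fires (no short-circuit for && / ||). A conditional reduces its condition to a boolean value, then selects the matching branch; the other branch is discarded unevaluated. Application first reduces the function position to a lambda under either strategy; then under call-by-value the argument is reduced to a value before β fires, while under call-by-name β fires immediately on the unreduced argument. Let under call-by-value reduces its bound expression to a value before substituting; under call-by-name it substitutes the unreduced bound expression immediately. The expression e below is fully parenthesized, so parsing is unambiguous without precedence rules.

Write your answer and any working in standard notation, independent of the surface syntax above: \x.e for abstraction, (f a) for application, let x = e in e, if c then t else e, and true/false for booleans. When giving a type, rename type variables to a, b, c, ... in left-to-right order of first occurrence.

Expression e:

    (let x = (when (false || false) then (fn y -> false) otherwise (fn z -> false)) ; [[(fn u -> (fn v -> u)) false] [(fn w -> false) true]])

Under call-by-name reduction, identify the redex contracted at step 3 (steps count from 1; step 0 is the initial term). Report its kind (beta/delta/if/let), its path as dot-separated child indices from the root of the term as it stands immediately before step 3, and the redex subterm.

Answer: beta at root : ((\v.false) ((\w.false) true))

Derivation:
step 0: (let x = (if (false || false) then (\y.false) else (\z.false)) in (((\u.(\v.u)) false) ((\w.false) true)))
step 1: [let@root] (((\u.(\v.u)) false) ((\w.false) true))
step 2: [beta@0] ((\v.false) ((\w.false) true))
step 3: [beta@root] false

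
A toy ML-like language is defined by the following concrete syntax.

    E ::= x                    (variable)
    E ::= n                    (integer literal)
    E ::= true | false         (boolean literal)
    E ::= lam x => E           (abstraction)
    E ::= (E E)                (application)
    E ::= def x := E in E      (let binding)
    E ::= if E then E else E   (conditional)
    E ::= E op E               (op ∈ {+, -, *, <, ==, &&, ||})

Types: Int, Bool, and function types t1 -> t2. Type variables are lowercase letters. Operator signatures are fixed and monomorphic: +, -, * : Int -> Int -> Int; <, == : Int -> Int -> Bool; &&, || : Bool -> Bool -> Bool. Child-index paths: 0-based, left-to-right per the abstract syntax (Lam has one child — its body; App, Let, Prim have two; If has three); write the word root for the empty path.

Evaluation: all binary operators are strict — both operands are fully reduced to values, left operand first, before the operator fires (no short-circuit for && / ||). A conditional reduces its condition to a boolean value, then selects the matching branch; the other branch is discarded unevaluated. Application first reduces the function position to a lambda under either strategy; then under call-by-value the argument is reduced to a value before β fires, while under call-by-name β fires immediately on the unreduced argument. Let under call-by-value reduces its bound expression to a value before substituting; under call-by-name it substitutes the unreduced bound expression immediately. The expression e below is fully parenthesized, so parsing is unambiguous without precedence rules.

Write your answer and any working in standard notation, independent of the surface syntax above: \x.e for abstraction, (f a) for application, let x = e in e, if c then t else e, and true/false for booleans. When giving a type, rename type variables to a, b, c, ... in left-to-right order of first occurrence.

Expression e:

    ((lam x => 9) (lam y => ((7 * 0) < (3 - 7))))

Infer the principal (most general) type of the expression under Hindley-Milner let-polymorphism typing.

Answer: Int

Derivation:
\x._ : a -> Int
  unify Int ~ Int
  unify Int ~ Int
  unify Int ~ Int
  unify Int ~ Int
  unify Int ~ Int
  unify Int ~ Int
\y._ : b -> Bool
  unify a -> Int ~ (b -> Bool) -> c
  unify a ~ b -> Bool
  unify Int ~ c
_ _ : Int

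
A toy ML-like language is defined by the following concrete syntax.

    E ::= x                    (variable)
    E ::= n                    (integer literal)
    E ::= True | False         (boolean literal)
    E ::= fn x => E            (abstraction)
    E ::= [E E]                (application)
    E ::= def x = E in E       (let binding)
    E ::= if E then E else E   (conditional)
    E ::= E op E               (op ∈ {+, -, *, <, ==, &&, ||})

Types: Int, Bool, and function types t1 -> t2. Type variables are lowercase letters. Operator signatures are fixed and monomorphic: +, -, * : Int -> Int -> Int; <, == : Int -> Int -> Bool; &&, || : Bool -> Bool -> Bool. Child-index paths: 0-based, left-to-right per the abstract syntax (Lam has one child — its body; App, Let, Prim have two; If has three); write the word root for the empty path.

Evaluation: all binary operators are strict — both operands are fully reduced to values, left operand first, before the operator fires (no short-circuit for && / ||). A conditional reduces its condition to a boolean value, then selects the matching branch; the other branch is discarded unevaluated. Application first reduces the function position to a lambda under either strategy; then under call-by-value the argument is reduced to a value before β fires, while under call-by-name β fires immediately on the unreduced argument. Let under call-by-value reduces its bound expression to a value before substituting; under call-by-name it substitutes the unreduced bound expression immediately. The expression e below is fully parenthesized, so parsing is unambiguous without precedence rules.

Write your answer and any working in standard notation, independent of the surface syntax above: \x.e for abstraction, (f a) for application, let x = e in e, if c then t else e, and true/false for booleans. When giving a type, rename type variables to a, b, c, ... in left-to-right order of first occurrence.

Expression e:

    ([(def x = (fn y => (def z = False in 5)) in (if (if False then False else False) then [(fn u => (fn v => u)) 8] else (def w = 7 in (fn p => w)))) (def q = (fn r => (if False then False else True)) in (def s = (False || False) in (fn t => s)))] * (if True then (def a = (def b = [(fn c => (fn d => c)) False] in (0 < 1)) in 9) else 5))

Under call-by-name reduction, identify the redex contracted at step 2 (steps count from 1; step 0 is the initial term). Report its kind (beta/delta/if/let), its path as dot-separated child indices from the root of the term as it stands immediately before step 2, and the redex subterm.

Answer: if at 0.0.0 : (if false then false else false)

Working:
step 0: (((let x = (\y.(let z = false in 5)) in (if (if false then false else false) then ((\u.(\v.u)) 8) else (let w = 7 in (\p.w)))) (let q = (\r.(if false then false else true)) in (let s = (false || false) in (\t.s)))) * (if true then (let a = (let b = ((\c.(\d.c)) false) in (0 < 1)) in 9) else 5))
step 1: [let@0.0] (((if (if false then false else false) then ((\u.(\v.u)) 8) else (let w = 7 in (\p.w))) (let q = (\r.(if false then false else true)) in (let s = (false || false) in (\t.s)))) * (if true then (let a = (let b = ((\c.(\d.c)) false) in (0 < 1)) in 9) else 5))
step 2: [if@0.0.0] (((if false then ((\u.(\v.u)) 8) else (let w = 7 in (\p.w))) (let q = (\r.(if false then false else true)) in (let s = (false || false) in (\t.s)))) * (if true then (let a = (let b = ((\c.(\d.c)) false) in (0 < 1)) in 9) else 5))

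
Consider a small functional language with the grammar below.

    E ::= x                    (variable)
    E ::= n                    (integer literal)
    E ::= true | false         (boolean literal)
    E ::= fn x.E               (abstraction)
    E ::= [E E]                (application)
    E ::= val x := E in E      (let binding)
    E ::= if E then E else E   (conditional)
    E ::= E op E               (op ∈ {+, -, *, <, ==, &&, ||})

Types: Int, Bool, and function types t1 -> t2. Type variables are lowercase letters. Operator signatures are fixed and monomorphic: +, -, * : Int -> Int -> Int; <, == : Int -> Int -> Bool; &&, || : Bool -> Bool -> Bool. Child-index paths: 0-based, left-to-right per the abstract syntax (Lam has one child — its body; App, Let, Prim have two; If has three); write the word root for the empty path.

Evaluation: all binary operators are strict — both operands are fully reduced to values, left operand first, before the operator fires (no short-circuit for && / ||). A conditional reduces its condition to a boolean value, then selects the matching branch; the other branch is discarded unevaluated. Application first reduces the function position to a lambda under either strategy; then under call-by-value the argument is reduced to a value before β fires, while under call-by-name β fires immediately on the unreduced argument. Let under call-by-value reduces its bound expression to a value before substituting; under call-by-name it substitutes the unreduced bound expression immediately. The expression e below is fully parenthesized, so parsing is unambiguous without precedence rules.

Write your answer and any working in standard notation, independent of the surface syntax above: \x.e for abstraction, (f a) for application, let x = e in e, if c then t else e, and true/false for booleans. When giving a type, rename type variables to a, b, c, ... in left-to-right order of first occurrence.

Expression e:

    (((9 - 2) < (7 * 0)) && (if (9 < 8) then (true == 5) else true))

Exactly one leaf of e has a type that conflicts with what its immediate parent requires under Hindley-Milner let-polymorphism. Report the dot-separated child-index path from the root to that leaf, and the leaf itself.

Working:
  unify Int ~ Int
  unify Int ~ Int
  unify Int ~ Int
  unify Int ~ Int
  unify Int ~ Int
  unify Int ~ Int
  unify Bool ~ Bool
  unify Int ~ Int
  unify Int ~ Int
  unify Bool ~ Bool
  unify Bool ~ Int
  FAIL: mismatch Bool ~ Int

Answer: 1.1.0 : true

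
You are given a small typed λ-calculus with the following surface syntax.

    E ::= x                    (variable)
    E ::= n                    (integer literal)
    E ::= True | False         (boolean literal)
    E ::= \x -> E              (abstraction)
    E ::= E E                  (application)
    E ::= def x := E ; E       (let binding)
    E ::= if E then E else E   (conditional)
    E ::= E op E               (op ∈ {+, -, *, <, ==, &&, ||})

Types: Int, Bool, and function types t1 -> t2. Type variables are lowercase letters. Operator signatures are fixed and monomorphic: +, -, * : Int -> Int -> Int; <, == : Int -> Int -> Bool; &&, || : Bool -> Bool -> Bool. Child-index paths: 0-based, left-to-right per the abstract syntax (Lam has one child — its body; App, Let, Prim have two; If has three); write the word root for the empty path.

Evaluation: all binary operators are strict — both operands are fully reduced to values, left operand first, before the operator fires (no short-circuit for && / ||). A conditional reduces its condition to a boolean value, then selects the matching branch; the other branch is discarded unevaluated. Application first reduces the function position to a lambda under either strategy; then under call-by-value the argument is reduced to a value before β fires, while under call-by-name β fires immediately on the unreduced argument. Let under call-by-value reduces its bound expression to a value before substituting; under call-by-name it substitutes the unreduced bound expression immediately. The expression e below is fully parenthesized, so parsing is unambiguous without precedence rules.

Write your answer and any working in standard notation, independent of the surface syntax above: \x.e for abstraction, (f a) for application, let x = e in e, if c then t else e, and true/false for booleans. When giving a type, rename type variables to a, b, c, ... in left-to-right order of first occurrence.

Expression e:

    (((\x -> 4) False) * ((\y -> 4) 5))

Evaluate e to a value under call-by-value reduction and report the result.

Answer: 16

Working:
step 0: (((\x.4) false) * ((\y.4) 5))
step 1: [beta@0] (4 * ((\y.4) 5))
step 2: [beta@1] (4 * 4)
step 3: [delta@root] 16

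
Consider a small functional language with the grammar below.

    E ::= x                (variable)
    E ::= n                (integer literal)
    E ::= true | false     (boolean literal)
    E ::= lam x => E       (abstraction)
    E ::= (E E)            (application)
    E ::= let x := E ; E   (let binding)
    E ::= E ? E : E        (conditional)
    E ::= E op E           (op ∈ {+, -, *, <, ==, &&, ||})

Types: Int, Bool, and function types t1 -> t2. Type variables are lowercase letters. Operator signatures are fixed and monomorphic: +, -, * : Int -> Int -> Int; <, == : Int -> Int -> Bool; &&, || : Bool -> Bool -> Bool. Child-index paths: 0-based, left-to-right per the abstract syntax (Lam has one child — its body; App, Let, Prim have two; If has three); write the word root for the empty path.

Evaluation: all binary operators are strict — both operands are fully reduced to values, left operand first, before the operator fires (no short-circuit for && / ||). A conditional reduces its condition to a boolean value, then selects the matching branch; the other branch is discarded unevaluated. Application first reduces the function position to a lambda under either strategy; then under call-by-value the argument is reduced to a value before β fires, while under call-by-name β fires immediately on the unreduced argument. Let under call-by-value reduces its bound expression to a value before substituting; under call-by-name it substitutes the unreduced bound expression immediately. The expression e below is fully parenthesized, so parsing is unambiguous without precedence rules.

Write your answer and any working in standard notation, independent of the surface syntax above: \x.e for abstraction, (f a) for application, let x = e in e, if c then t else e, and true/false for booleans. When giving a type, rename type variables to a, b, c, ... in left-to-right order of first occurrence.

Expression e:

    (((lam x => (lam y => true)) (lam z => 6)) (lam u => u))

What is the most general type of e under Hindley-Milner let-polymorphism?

Trace:
\y._ : b -> Bool
\x._ : a -> b -> Bool
\z._ : c -> Int
  unify a -> b -> Bool ~ (c -> Int) -> d
  unify a ~ c -> Int
  unify b -> Bool ~ d
_ _ : b -> Bool
u : e
\u._ : e -> e
  unify b -> Bool ~ (e -> e) -> f
  unify b ~ e -> e
  unify Bool ~ f
_ _ : Bool

Answer: Bool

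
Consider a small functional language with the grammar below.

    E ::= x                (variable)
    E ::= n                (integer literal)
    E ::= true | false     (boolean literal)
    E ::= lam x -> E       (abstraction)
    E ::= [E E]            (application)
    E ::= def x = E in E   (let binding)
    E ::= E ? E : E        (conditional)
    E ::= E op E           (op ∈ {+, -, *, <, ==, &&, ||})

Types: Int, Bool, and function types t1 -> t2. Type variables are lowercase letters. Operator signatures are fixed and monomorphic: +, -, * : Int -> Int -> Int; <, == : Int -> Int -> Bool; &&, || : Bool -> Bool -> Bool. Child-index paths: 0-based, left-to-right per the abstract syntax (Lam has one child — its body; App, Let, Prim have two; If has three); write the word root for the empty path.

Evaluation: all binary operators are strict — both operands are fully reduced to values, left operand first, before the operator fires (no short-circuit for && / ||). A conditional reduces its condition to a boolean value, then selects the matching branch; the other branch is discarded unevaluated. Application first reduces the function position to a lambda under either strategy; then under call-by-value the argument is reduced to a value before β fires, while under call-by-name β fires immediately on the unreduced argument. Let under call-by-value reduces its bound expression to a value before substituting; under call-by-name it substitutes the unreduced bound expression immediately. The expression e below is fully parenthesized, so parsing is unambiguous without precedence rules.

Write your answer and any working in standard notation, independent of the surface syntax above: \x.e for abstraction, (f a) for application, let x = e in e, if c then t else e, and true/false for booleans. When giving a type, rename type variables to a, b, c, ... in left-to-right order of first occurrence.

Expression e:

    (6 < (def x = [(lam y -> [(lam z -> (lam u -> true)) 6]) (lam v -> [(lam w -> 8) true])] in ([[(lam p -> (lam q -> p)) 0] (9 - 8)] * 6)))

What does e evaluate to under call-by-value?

Working:
step 0: (6 < (let x = ((\y.((\z.(\u.true)) 6)) (\v.((\w.8) true))) in ((((\p.(\q.p)) 0) (9 - 8)) * 6)))
step 1: [beta@1.0] (6 < (let x = ((\z.(\u.true)) 6) in ((((\p.(\q.p)) 0) (9 - 8)) * 6)))
step 2: [beta@1.0] (6 < (let x = (\u.true) in ((((\p.(\q.p)) 0) (9 - 8)) * 6)))
step 3: [let@1] (6 < ((((\p.(\q.p)) 0) (9 - 8)) * 6))
step 4: [beta@1.0.0] (6 < (((\q.0) (9 - 8)) * 6))
step 5: [delta@1.0.1] (6 < (((\q.0) 1) * 6))
step 6: [beta@1.0] (6 < (0 * 6))
step 7: [delta@1] (6 < 0)
step 8: [delta@root] false

Answer: false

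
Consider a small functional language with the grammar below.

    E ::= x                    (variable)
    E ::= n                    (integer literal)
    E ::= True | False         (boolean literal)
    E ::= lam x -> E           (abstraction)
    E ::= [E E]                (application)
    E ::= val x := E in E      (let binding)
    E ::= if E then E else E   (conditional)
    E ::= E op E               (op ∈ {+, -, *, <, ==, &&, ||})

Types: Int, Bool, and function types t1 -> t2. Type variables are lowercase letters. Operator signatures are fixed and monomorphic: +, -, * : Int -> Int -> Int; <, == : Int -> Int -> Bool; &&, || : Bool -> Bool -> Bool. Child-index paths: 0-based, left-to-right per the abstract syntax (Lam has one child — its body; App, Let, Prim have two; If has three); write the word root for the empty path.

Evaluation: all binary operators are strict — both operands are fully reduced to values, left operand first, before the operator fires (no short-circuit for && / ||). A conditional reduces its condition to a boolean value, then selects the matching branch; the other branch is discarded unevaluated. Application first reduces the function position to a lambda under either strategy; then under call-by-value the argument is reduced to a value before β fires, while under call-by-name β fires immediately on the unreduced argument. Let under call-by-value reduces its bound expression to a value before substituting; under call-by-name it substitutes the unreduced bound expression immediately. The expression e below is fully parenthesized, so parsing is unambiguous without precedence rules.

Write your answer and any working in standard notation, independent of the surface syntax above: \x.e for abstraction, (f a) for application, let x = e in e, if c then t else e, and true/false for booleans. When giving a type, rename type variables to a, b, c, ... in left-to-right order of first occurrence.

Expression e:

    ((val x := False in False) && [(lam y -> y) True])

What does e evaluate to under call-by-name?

Answer: false

Derivation:
step 0: ((let x = false in false) && ((\y.y) true))
step 1: [let@0] (false && ((\y.y) true))
step 2: [beta@1] (false && true)
step 3: [delta@root] false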